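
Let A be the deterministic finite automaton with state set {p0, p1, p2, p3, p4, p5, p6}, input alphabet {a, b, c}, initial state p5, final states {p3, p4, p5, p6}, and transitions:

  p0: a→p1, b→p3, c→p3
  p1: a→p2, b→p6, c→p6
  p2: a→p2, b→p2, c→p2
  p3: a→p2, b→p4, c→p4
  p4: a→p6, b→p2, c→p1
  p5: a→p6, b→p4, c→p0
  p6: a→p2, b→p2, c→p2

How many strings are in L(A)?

The useful subgraph on states {p0, p1, p3, p4, p5, p6} is acyclic, so L(A) is finite; the longest accepting path visits 6 useful states, giving maximum string length 5.
Counting accepting paths from p5 by length: 1 of length 0, 2 of length 1, 3 of length 2, 8 of length 3, 4 of length 4, 8 of length 5. Total 26.

26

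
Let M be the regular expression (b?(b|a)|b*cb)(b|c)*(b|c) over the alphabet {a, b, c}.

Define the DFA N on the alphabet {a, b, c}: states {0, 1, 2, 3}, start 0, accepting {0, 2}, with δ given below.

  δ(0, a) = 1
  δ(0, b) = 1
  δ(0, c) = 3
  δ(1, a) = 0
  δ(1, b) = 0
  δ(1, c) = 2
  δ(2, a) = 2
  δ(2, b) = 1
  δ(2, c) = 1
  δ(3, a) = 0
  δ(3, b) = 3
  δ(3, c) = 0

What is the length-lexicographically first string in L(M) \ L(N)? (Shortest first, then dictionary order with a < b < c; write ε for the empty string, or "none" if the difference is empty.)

abb

The string abb is accepted by M but not by N.
No shorter string lies in the difference, and abb is the lexicographically first length-3 string in L(M) \ L(N).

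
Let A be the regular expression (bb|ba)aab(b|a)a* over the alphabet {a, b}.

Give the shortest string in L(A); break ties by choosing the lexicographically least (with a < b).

By inspection of the expression, no string of length less than 6 matches, and baaaba is the lexicographically first match of length 6.

baaaba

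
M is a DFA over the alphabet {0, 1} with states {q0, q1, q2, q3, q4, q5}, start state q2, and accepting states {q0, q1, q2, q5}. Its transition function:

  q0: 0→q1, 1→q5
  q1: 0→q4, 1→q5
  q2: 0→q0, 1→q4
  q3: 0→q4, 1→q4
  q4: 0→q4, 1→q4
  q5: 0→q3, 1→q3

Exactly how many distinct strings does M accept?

The useful subgraph on states {q0, q1, q2, q5} is acyclic, so L(M) is finite; the longest accepting path visits 4 useful states, giving maximum string length 3.
Counting accepting paths from q2 by length: 1 of length 0, 1 of length 1, 2 of length 2, 1 of length 3. Total 5.

5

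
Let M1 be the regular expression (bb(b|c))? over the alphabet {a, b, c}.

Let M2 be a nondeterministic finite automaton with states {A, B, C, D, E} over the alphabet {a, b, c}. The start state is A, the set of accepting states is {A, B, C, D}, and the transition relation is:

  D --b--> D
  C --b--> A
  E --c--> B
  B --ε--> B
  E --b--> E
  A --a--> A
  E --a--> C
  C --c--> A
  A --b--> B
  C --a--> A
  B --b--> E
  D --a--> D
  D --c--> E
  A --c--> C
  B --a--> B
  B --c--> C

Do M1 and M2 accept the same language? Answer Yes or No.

The string bbb is accepted by M1 but rejected by M2.
So L(M1) ≠ L(M2).

No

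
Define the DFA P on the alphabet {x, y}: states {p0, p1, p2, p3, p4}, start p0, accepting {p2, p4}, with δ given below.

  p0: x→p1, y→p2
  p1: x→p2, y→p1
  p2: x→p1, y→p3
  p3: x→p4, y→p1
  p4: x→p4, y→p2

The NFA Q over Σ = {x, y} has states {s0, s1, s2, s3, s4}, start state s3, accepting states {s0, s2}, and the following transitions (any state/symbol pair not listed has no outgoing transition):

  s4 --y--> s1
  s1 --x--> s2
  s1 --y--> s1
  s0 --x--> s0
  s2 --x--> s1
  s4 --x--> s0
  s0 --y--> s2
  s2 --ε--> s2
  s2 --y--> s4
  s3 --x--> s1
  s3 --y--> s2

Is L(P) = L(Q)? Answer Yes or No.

Yes

Exploring the product automaton P × Q from the start pair (p0, s3), following both machines on each input symbol, reaches 5 state pairs: (p0, s3), (p1, s1), (p2, s2), (p3, s4), (p4, s0).
P accepts in {p2, p4} and Q accepts in {s0, s2}. In every reachable pair the two components are either both accepting — (p2, s2), (p4, s0) — or both non-accepting, so no string is accepted by exactly one of the machines: L(P) \ L(Q) and L(Q) \ L(P) are both empty.
Hence every string is accepted by P iff it is accepted by Q, and the two languages coincide.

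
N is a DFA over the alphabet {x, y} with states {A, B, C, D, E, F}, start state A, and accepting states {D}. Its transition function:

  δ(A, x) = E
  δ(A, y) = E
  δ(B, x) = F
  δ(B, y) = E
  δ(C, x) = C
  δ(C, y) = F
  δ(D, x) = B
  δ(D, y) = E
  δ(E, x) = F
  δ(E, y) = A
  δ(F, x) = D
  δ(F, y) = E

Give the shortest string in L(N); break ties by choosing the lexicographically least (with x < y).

xxx

A breadth-first search from A reaches an accepting state first via the path A → E → F → D on input xxx.
No string of length < 3 is accepted (BFS exhausts all shorter strings without reaching an accepting state), and xxx is the lexicographically least accepting string of length 3.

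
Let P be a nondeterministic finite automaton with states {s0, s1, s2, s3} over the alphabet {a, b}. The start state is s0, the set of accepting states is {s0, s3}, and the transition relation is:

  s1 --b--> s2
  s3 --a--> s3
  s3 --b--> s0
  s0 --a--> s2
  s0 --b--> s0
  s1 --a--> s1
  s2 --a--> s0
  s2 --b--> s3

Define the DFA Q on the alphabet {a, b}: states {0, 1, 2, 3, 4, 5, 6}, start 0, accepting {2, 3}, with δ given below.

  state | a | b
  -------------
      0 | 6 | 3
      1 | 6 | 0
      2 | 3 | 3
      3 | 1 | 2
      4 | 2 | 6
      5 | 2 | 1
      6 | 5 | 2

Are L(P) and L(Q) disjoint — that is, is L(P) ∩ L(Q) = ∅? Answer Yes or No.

The string b is accepted by both P and Q.
Hence L(P) ∩ L(Q) ≠ ∅.

No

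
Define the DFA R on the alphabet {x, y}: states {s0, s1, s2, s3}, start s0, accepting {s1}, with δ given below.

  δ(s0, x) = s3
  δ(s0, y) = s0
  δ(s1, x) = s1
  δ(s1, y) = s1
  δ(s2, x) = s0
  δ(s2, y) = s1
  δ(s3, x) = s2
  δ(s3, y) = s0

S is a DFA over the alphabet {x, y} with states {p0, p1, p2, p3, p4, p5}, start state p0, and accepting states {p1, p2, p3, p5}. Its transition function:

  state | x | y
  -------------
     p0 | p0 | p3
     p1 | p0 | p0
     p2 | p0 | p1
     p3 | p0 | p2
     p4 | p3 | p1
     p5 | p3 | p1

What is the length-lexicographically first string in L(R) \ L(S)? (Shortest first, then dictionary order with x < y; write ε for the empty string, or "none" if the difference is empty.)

xxyx

The string xxyx is accepted by R but not by S.
No shorter string lies in the difference, and xxyx is the lexicographically first length-4 string in L(R) \ L(S).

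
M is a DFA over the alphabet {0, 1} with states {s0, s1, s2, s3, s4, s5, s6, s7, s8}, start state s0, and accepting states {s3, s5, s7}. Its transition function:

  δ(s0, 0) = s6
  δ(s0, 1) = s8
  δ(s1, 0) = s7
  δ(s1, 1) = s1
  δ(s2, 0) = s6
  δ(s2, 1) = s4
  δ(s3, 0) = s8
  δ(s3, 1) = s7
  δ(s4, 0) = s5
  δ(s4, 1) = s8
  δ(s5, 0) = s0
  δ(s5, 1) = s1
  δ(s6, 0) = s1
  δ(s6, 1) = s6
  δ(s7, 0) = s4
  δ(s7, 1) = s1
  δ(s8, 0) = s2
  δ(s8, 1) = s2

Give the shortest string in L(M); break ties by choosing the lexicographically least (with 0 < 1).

A breadth-first search from s0 reaches an accepting state first via the path s0 → s6 → s1 → s7 on input 000.
No string of length < 3 is accepted (BFS exhausts all shorter strings without reaching an accepting state), and 000 is the lexicographically least accepting string of length 3.

000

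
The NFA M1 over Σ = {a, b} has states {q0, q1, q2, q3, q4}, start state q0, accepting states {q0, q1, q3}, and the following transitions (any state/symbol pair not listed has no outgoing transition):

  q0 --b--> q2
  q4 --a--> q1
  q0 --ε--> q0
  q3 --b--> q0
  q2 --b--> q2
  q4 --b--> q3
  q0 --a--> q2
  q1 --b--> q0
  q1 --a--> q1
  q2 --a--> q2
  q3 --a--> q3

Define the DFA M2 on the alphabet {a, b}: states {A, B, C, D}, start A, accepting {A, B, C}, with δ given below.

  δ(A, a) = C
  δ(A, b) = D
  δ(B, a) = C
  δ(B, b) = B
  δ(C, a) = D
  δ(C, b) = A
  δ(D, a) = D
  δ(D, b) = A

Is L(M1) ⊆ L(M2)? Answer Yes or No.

Yes

Exploring the product automaton M1 × M2 from the start pair (q0, A), following both machines on each input symbol, reaches 4 state pairs: (q0, A), (q2, C), (q2, D), (q2, A).
M1 accepts in {q0, q1, q3} and M2 accepts in {A, B, C}. The reachable pairs whose M1-component is accepting are (q0, A); in each of them the M2-component is accepting too, so the product for L(M1) \ L(M2) (M1-component accepting, M2-component rejecting) has no reachable accepting pair and the difference is empty.
Hence every string in L(M1) is also in L(M2).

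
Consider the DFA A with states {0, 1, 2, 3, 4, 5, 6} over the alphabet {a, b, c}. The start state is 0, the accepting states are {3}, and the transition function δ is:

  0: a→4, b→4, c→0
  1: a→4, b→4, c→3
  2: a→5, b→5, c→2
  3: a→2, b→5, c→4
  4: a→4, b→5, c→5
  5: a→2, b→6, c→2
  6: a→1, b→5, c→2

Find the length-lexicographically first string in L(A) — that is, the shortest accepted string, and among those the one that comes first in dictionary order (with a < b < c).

abbac

A breadth-first search from 0 reaches an accepting state first via the path 0 → 4 → 5 → 6 → 1 → 3 on input abbac.
No string of length < 5 is accepted (BFS exhausts all shorter strings without reaching an accepting state), and abbac is the lexicographically least accepting string of length 5.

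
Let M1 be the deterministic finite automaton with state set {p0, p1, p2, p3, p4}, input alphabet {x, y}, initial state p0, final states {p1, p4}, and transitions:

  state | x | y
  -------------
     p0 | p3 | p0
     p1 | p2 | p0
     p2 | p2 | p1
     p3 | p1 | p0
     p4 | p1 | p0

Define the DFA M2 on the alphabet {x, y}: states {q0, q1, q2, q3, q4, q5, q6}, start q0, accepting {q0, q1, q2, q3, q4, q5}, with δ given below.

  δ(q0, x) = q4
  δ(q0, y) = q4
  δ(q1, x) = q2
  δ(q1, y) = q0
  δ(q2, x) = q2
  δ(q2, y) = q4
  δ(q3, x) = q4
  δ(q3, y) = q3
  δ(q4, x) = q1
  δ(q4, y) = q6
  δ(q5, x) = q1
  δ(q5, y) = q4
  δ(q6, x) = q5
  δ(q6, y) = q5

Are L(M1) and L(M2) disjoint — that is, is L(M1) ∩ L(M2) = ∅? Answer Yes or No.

The string xx is accepted by both M1 and M2.
Hence L(M1) ∩ L(M2) ≠ ∅.

No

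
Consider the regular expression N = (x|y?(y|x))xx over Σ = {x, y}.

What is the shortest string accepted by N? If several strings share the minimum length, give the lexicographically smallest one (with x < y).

xxx

By inspection of the expression, no string of length less than 3 matches, and xxx is the lexicographically first match of length 3.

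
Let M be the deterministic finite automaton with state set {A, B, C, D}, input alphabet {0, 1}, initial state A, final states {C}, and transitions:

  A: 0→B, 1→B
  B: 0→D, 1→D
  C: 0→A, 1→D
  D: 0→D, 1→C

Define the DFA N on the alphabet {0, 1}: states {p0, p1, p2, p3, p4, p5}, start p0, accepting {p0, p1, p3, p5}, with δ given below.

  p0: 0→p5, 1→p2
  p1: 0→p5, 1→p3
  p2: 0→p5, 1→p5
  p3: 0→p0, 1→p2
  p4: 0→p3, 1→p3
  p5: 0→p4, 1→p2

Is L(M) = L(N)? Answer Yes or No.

The string 101 is accepted by M but rejected by N.
So L(M) ≠ L(N).

No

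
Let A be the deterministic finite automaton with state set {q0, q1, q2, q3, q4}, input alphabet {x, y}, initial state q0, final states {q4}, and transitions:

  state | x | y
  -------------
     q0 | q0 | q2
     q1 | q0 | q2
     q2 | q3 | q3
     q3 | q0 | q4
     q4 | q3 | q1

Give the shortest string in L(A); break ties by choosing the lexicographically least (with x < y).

yxy

A breadth-first search from q0 reaches an accepting state first via the path q0 → q2 → q3 → q4 on input yxy.
No string of length < 3 is accepted (BFS exhausts all shorter strings without reaching an accepting state), and yxy is the lexicographically least accepting string of length 3.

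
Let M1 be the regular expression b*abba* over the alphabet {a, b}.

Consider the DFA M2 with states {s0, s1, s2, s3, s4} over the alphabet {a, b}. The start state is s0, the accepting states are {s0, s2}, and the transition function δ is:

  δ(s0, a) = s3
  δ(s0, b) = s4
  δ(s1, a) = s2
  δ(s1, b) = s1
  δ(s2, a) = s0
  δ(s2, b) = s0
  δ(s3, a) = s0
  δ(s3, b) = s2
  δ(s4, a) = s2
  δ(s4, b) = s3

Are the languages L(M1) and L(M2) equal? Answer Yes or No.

No

The string abba is accepted by M1 but rejected by M2.
So L(M1) ≠ L(M2).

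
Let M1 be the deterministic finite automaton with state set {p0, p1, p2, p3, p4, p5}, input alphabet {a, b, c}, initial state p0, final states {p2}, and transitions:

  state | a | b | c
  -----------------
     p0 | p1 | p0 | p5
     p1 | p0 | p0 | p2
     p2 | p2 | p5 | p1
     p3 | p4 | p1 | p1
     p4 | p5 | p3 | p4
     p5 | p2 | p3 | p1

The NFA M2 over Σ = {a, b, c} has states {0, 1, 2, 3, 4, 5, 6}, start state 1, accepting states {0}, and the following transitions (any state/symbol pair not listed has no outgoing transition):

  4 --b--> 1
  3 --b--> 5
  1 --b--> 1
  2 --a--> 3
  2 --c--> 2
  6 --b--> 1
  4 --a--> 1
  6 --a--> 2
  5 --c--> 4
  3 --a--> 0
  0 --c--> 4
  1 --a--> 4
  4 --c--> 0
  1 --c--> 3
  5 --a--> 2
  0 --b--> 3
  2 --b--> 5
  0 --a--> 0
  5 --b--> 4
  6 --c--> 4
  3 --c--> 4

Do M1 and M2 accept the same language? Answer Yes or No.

Yes

Exploring the product automaton M1 × M2 from the start pair (p0, 1), following both machines on each input symbol, reaches 6 state pairs: (p0, 1), (p1, 4), (p5, 3), (p2, 0), (p3, 5), (p4, 2).
M1 accepts in {p2} and M2 accepts in {0}. In every reachable pair the two components are either both accepting — (p2, 0) — or both non-accepting, so no string is accepted by exactly one of the machines: L(M1) \ L(M2) and L(M2) \ L(M1) are both empty.
Hence every string is accepted by M1 iff it is accepted by M2, and the two languages coincide.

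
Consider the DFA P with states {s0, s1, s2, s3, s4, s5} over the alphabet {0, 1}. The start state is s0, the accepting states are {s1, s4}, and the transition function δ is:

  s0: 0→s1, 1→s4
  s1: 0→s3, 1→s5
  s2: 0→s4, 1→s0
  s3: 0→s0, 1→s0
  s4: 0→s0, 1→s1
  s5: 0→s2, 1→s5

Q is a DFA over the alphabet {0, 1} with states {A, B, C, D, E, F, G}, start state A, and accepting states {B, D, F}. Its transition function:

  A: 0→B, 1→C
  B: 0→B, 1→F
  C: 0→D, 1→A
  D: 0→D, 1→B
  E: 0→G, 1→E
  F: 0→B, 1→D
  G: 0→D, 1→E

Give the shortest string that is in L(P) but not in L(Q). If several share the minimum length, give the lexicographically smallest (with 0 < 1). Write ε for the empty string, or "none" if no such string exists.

The string 1 is accepted by P but not by Q.
No shorter string lies in the difference, and 1 is the lexicographically first length-1 string in L(P) \ L(Q).

1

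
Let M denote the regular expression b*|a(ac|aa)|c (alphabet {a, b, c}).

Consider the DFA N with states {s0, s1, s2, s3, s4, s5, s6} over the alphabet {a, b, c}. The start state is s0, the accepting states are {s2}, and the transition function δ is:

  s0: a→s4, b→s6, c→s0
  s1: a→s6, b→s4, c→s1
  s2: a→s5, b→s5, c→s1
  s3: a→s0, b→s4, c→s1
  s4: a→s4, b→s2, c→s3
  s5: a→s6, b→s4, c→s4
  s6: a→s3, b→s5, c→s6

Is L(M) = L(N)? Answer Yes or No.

No

The empty string ε is accepted by M but rejected by N.
So L(M) ≠ L(N).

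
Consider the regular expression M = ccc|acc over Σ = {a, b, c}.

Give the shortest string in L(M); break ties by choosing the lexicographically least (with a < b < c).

By inspection of the expression, no string of length less than 3 matches, and acc is the lexicographically first match of length 3.

acc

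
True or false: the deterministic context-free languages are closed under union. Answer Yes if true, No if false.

No

{aⁿbⁿ : n≥0} and {aⁿb²ⁿ : n≥0} are each accepted by a deterministic PDA (push the a's; pop one per b, respectively one per two b's), but their union U is not. Suppose a DPDA M accepted U. Being deterministic, M has a single run on aⁿb²ⁿ, and since aⁿbⁿ ∈ U that run passes through an accepting configuration right after consuming the prefix aⁿbⁿ and then goes on to accept again after n more b's. Build an ordinary (nondeterministic) PDA M′ that simulates M on a's and b's and, at any moment when M is in an accepting state, may switch to a second mode in which it reads only c's, feeding each c to M as a b; M′ accepts when M does. Then M′ accepts aⁱbʲcᵏ (k≥1) exactly when both aⁱbʲ ∈ U and aⁱbʲ⁺ᵏ ∈ U, and checking the four cases (i=j or j=2i, combined with j+k=i or j+k=2i) leaves only i=j=k: so L(M′) ∩ a*b*c⁺ = {aⁿbⁿcⁿ : n≥1} would be context-free, which it is not (pumping lemma) — contradiction. (The union is an unambiguous CFL; it is determinism, not unambiguity, that fails.)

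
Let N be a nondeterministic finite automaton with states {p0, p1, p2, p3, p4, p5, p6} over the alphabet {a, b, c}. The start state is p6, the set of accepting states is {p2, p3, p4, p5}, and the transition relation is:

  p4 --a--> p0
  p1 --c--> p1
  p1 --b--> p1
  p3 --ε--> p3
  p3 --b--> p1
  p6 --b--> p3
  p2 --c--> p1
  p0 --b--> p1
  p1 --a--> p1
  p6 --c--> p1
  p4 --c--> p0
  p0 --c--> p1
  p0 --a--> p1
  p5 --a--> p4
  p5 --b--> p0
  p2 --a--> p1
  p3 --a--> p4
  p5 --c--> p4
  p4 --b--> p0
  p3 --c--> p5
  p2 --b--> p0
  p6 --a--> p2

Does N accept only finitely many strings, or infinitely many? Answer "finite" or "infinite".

finite

The useful states (reachable from p6 and able to reach an accepting state) are {p2, p3, p4, p5, p6}.
Restricted to these states the transition graph has no cycle, so every accepting path has bounded length and L is finite.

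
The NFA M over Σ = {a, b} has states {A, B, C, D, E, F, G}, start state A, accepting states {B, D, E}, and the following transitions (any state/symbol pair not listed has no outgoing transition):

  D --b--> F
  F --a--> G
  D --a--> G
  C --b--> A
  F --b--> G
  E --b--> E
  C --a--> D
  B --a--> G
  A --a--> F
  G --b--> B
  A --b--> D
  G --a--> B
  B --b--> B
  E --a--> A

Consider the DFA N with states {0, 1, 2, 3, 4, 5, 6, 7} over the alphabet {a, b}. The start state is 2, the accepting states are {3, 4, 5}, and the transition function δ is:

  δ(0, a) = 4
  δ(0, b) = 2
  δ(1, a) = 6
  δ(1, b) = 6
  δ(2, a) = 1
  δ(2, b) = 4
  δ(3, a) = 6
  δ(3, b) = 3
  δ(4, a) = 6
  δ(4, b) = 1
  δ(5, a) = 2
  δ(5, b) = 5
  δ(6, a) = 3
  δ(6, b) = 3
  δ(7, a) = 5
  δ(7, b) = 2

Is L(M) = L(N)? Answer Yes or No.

Exploring the product automaton M × N from the start pair (A, 2), following both machines on each input symbol, reaches 5 state pairs: (A, 2), (F, 1), (D, 4), (G, 6), (B, 3).
M accepts in {B, D, E} and N accepts in {3, 4, 5}. In every reachable pair the two components are either both accepting — (D, 4), (B, 3) — or both non-accepting, so no string is accepted by exactly one of the machines: L(M) \ L(N) and L(N) \ L(M) are both empty.
Hence every string is accepted by M iff it is accepted by N, and the two languages coincide.

Yes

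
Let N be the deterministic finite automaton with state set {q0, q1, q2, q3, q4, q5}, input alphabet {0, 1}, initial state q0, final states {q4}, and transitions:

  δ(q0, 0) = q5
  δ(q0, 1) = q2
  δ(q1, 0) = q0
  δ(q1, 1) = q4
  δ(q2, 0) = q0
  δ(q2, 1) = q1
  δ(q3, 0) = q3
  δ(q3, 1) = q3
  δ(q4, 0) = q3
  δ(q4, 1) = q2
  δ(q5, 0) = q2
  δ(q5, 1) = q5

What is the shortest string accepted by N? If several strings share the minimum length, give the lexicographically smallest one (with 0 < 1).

111

A breadth-first search from q0 reaches an accepting state first via the path q0 → q2 → q1 → q4 on input 111.
No string of length < 3 is accepted (BFS exhausts all shorter strings without reaching an accepting state), and 111 is the lexicographically least accepting string of length 3.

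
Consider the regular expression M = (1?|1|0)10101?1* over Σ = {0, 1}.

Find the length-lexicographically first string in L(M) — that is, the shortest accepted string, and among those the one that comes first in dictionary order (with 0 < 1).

By inspection of the expression, no string of length less than 4 matches, and 1010 is the lexicographically first match of length 4.

1010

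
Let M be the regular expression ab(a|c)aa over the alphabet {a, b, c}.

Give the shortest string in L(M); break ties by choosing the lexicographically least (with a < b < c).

abaaa

By inspection of the expression, no string of length less than 5 matches, and abaaa is the lexicographically first match of length 5.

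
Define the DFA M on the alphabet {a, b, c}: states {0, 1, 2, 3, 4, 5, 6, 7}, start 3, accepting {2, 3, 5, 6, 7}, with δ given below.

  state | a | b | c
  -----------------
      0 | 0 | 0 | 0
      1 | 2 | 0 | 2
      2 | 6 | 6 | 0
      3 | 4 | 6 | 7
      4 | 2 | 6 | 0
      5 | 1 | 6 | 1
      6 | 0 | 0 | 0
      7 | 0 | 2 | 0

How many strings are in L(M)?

The useful subgraph on states {2, 3, 4, 6, 7} is acyclic, so L(M) is finite; the longest accepting path visits 4 useful states, giving maximum string length 3.
Counting accepting paths from 3 by length: 1 of length 0, 2 of length 1, 3 of length 2, 4 of length 3. Total 10.

10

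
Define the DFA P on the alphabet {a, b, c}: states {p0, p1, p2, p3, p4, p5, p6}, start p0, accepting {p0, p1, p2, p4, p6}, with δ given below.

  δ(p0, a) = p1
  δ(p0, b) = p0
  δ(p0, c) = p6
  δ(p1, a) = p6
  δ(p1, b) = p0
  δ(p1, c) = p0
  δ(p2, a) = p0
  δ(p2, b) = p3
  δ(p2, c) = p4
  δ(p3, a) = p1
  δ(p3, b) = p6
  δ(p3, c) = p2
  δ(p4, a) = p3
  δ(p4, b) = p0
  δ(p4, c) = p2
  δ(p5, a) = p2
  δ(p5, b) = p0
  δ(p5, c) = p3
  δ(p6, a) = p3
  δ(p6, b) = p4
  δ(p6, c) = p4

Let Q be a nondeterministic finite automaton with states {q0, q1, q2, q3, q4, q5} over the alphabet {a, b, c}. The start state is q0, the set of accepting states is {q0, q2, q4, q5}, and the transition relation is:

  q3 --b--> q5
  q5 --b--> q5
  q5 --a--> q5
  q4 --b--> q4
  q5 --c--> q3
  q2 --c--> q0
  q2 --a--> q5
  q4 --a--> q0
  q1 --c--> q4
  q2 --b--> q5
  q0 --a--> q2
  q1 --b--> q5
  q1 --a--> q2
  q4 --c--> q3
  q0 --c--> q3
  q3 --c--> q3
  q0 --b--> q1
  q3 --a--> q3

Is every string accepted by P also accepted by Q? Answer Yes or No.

No

The string b is in L(P) but not in L(Q).
So L(P) ⊄ L(Q).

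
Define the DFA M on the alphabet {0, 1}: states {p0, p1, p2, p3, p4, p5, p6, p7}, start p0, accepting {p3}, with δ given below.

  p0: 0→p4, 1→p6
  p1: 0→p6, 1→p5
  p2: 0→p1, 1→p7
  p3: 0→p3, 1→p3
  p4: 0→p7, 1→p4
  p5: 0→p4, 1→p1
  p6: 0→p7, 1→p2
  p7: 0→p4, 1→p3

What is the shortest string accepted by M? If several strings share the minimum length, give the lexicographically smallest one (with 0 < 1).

A breadth-first search from p0 reaches an accepting state first via the path p0 → p4 → p7 → p3 on input 001.
No string of length < 3 is accepted (BFS exhausts all shorter strings without reaching an accepting state), and 001 is the lexicographically least accepting string of length 3.

001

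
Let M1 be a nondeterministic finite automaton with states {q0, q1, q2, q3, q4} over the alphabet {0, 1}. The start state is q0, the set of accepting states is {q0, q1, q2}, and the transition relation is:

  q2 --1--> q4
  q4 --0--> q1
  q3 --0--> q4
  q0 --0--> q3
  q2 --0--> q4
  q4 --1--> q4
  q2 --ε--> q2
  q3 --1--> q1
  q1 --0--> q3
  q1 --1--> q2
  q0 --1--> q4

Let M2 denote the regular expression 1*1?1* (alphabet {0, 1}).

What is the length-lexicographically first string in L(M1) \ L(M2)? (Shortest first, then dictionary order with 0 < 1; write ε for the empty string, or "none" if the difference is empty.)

The string 01 is accepted by M1 but not by M2.
No shorter string lies in the difference, and 01 is the lexicographically first length-2 string in L(M1) \ L(M2).

01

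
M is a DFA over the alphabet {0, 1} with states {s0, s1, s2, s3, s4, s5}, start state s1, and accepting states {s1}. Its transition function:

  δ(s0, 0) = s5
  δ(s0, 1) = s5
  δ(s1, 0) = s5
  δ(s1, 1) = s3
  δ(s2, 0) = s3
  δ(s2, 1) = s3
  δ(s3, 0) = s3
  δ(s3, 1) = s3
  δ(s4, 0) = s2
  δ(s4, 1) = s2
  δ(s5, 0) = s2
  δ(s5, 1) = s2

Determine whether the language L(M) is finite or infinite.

finite

The useful states (reachable from s1 and able to reach an accepting state) are {s1}.
Restricted to these states the transition graph has no cycle, so every accepting path has bounded length and L is finite.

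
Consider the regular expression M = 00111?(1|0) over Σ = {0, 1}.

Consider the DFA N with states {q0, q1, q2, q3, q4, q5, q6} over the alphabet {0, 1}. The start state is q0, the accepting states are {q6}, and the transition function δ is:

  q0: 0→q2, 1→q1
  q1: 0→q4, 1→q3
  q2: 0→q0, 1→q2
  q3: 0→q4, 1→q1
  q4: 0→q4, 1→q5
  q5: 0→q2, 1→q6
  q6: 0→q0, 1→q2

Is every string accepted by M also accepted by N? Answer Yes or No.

The string 00110 is in L(M) but not in L(N).
So L(M) ⊄ L(N).

No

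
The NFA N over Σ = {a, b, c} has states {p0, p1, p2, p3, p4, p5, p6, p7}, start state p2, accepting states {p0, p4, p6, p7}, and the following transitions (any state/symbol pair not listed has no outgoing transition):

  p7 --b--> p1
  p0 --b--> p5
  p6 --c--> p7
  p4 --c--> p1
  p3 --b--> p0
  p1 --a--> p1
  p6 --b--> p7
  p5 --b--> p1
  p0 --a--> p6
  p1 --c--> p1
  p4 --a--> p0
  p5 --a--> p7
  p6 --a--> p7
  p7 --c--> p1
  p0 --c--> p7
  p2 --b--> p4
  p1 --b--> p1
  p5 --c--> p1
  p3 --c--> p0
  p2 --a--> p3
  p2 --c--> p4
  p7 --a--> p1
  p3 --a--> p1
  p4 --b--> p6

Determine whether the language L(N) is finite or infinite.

finite

The useful states (reachable from p2 and able to reach an accepting state) are {p0, p2, p3, p4, p5, p6, p7}.
Restricted to these states the transition graph has no cycle, so every accepting path has bounded length and L is finite.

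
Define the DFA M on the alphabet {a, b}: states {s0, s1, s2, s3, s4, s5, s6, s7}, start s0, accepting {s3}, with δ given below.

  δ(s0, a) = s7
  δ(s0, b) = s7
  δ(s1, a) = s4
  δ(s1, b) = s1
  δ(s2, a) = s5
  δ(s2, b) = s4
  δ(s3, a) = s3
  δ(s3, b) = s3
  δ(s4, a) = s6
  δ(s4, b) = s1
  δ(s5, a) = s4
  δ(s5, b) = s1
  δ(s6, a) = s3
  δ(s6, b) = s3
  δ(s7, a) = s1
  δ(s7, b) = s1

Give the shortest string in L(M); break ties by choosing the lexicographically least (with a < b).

aaaaa

A breadth-first search from s0 reaches an accepting state first via the path s0 → s7 → s1 → s4 → s6 → s3 on input aaaaa.
No string of length < 5 is accepted (BFS exhausts all shorter strings without reaching an accepting state), and aaaaa is the lexicographically least accepting string of length 5.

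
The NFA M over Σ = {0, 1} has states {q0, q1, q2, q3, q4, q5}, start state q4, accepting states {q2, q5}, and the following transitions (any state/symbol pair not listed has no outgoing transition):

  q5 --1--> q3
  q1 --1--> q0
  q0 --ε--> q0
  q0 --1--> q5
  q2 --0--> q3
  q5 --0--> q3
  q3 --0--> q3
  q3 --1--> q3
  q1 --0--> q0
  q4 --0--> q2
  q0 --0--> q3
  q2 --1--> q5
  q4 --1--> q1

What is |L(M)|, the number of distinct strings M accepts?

The useful subgraph on states {q0, q1, q2, q4, q5} is acyclic, so L(M) is finite; the longest accepting path visits 4 useful states, giving maximum string length 3.
Counting accepting paths from q4 by length: 1 of length 1, 1 of length 2, 2 of length 3. Total 4.

4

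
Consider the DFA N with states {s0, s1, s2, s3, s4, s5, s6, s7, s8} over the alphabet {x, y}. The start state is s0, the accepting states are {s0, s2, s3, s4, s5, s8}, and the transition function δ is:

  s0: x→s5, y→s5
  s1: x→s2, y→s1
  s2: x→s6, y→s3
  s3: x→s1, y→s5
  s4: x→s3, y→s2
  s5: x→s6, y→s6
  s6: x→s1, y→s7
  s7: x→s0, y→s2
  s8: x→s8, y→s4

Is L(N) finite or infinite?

infinite

State s1 is reachable from the start and can reach an accepting state, and it lies on the cycle s1 → s1.
Traversing that cycle any number of times yields accepted strings of unbounded length, so the language is infinite.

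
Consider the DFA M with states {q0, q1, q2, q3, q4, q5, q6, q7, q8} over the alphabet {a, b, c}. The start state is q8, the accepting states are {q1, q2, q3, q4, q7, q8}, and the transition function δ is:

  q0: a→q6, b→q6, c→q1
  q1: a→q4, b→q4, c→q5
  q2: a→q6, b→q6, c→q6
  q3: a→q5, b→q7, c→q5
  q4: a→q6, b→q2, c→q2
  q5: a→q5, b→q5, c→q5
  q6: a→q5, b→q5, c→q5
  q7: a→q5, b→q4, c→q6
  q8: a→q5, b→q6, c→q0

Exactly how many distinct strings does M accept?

8

The useful subgraph on states {q0, q1, q2, q4, q8} is acyclic, so L(M) is finite; the longest accepting path visits 5 useful states, giving maximum string length 4.
Counting accepting paths from q8 by length: 1 of length 0, 1 of length 2, 2 of length 3, 4 of length 4. Total 8.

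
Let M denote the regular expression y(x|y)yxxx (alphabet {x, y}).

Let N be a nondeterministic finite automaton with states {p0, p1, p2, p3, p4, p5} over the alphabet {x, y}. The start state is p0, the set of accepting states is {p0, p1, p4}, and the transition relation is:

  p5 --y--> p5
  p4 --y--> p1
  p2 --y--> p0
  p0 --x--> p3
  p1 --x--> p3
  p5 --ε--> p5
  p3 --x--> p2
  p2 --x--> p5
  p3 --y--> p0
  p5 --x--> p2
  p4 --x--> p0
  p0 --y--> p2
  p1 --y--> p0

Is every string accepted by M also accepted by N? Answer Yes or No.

The string yxyxxx is in L(M) but not in L(N).
So L(M) ⊄ L(N).

No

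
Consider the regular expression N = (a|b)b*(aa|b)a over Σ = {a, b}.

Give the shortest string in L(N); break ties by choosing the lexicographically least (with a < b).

By inspection of the expression, no string of length less than 3 matches, and aba is the lexicographically first match of length 3.

aba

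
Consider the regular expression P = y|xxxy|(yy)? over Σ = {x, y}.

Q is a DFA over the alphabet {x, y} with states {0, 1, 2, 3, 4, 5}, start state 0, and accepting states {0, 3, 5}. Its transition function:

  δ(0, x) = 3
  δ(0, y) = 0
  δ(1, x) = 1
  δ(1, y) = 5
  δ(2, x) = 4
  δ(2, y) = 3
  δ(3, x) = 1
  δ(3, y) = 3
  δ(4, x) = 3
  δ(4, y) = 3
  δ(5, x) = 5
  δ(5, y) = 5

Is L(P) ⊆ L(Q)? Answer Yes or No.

Yes

Converting the expression P to a DFA (subset construction, then merging equivalent states) gives the minimal DFA with states {p0, p1, p2, p3, p4, p5, p6}, start state p0, accepting states {p0, p2, p5} and transitions p0: x→p1, y→p2; p1: x→p3, y→p4; p2: x→p4, y→p5; p3: x→p6, y→p4; p4: x→p4, y→p4; p5: x→p4, y→p4; p6: x→p4, y→p5.
Exploring the product automaton P × Q from the start pair (p0, 0), following both machines on each input symbol, reaches 11 state pairs: (p0, 0), (p1, 3), (p2, 0), (p3, 1), (p4, 3), (p5, 0), (p6, 1), (p4, 5), (p4, 1), (p4, 0), (p5, 5).
P accepts in {p0, p2, p5} and Q accepts in {0, 3, 5}. The reachable pairs whose P-component is accepting are (p0, 0), (p2, 0), (p5, 0), (p5, 5); in each of them the Q-component is accepting too, so the product for L(P) \ L(Q) (P-component accepting, Q-component rejecting) has no reachable accepting pair and the difference is empty.
Hence every string in L(P) is also in L(Q).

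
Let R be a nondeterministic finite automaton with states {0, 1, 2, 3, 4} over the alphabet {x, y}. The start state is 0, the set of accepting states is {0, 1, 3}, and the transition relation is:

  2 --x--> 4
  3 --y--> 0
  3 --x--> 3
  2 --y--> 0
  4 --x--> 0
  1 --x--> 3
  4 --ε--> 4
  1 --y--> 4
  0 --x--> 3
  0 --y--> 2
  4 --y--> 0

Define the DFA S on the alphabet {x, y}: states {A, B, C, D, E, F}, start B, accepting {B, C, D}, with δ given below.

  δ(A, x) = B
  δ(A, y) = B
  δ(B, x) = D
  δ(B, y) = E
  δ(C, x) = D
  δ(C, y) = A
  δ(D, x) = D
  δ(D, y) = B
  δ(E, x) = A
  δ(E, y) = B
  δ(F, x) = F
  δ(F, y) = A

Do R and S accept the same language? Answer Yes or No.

Exploring the product automaton R × S from the start pair (0, B), following both machines on each input symbol, reaches 4 state pairs: (0, B), (3, D), (2, E), (4, A).
R accepts in {0, 1, 3} and S accepts in {B, C, D}. In every reachable pair the two components are either both accepting — (0, B), (3, D) — or both non-accepting, so no string is accepted by exactly one of the machines: L(R) \ L(S) and L(S) \ L(R) are both empty.
Hence every string is accepted by R iff it is accepted by S, and the two languages coincide.

Yes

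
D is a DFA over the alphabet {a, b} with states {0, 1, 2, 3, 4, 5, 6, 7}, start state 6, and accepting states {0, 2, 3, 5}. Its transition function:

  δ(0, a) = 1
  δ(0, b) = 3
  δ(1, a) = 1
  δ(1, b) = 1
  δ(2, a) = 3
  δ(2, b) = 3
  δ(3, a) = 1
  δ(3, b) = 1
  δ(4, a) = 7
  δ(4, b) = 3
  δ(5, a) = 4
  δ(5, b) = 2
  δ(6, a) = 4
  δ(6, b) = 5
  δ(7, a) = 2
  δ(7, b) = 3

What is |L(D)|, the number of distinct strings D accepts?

The useful subgraph on states {2, 3, 4, 5, 6, 7} is acyclic, so L(D) is finite; the longest accepting path visits 6 useful states, giving maximum string length 5.
Counting accepting paths from 6 by length: 1 of length 1, 2 of length 2, 5 of length 3, 4 of length 4, 2 of length 5. Total 14.

14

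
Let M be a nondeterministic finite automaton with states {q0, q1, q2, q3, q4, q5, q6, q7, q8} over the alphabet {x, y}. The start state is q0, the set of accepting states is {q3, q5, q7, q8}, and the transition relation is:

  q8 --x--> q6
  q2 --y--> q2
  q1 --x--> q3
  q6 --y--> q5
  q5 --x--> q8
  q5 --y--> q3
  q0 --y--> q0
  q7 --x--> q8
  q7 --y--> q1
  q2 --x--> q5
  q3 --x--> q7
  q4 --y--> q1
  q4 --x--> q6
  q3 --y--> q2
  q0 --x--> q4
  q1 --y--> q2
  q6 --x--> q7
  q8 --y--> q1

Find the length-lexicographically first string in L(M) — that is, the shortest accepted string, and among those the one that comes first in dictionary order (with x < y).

xxx

A breadth-first search from q0 reaches an accepting state first via the path q0 → q4 → q6 → q7 on input xxx.
No string of length < 3 is accepted (BFS exhausts all shorter strings without reaching an accepting state), and xxx is the lexicographically least accepting string of length 3.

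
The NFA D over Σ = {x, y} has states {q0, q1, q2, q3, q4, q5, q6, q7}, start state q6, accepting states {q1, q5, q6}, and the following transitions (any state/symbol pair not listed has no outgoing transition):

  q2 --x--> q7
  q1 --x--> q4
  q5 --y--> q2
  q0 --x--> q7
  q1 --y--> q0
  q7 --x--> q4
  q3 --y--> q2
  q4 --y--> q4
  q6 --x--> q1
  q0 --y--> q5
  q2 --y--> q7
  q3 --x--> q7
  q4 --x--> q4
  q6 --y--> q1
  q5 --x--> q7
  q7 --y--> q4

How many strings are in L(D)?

The useful subgraph on states {q0, q1, q5, q6} is acyclic, so L(D) is finite; the longest accepting path visits 4 useful states, giving maximum string length 3.
Counting accepting paths from q6 by length: 1 of length 0, 2 of length 1, 2 of length 3. Total 5.

5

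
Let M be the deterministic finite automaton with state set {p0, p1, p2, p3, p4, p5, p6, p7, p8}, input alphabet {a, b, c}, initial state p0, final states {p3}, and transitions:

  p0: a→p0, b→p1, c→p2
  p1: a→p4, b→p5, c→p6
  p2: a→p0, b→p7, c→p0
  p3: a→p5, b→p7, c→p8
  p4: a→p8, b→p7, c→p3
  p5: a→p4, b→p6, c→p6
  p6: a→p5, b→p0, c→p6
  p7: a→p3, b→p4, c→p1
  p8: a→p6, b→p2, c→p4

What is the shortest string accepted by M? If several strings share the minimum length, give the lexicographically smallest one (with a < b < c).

A breadth-first search from p0 reaches an accepting state first via the path p0 → p1 → p4 → p3 on input bac.
No string of length < 3 is accepted (BFS exhausts all shorter strings without reaching an accepting state), and bac is the lexicographically least accepting string of length 3.

bac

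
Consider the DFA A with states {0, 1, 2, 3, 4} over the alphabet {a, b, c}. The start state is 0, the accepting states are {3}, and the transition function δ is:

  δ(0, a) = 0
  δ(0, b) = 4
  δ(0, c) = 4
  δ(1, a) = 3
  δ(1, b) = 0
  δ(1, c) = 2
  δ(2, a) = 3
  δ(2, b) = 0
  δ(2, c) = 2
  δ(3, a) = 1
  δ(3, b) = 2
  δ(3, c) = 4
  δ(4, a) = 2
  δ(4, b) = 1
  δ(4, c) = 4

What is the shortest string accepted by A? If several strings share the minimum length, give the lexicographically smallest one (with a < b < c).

A breadth-first search from 0 reaches an accepting state first via the path 0 → 4 → 2 → 3 on input baa.
No string of length < 3 is accepted (BFS exhausts all shorter strings without reaching an accepting state), and baa is the lexicographically least accepting string of length 3.

baa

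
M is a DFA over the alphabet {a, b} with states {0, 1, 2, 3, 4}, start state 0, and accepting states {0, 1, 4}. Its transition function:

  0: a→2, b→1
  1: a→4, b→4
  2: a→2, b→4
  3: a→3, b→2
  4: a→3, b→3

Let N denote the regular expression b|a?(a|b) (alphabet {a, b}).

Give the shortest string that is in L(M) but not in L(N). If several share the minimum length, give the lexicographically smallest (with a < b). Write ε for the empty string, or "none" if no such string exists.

ε

The empty string ε is accepted by M but not by N.
Since ε is the unique shortest string, it is the required witness.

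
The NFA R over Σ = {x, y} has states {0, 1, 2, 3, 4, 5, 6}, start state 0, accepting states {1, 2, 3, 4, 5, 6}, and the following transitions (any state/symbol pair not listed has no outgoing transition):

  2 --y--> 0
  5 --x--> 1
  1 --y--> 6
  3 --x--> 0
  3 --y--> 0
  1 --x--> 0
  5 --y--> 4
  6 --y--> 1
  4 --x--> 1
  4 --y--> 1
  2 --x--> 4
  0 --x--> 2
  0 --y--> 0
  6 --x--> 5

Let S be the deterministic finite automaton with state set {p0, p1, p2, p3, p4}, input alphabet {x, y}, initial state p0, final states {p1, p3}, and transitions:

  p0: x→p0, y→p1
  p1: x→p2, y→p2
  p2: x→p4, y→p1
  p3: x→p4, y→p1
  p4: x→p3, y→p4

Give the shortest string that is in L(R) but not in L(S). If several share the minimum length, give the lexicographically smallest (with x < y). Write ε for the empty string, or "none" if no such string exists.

x

The string x is accepted by R but not by S.
No shorter string lies in the difference, and x is the lexicographically first length-1 string in L(R) \ L(S).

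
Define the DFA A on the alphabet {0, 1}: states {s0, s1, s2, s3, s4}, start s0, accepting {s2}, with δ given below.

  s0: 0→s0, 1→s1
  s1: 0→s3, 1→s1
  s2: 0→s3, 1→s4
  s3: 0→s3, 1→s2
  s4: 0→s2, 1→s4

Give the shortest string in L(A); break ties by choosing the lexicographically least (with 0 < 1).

101

A breadth-first search from s0 reaches an accepting state first via the path s0 → s1 → s3 → s2 on input 101.
No string of length < 3 is accepted (BFS exhausts all shorter strings without reaching an accepting state), and 101 is the lexicographically least accepting string of length 3.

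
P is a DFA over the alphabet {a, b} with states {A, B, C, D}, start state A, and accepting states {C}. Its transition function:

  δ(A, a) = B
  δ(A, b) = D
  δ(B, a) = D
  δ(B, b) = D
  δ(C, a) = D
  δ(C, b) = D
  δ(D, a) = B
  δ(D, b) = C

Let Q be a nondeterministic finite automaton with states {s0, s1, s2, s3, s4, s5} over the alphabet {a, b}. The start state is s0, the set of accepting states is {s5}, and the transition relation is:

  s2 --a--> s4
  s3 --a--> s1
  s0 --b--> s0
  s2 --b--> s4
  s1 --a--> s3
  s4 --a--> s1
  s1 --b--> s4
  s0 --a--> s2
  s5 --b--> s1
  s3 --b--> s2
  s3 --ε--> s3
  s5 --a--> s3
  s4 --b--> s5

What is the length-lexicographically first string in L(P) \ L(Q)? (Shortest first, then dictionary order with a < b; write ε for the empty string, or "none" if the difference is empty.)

bb

The string bb is accepted by P but not by Q.
No shorter string lies in the difference, and bb is the lexicographically first length-2 string in L(P) \ L(Q).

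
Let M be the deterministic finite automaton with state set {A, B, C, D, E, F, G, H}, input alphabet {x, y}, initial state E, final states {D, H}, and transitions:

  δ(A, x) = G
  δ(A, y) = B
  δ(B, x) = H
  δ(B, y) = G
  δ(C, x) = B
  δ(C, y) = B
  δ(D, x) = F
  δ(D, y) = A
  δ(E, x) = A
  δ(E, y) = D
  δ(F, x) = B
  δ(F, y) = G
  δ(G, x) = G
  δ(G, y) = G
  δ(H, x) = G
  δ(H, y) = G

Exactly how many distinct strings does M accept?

The useful subgraph on states {A, B, D, E, F, H} is acyclic, so L(M) is finite; the longest accepting path visits 5 useful states, giving maximum string length 4.
Counting accepting paths from E by length: 1 of length 1, 1 of length 3, 2 of length 4. Total 4.

4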